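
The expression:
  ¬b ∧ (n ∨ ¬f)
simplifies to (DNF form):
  (n ∧ ¬b) ∨ (¬b ∧ ¬f)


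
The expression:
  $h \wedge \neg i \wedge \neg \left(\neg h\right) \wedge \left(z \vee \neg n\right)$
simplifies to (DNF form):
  $\left(h \wedge z \wedge \neg i\right) \vee \left(h \wedge \neg i \wedge \neg n\right)$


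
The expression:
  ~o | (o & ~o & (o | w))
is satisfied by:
  {o: False}


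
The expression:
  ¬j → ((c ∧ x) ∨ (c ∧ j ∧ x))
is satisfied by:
  {x: True, j: True, c: True}
  {x: True, j: True, c: False}
  {j: True, c: True, x: False}
  {j: True, c: False, x: False}
  {x: True, c: True, j: False}


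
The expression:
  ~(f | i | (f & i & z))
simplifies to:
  ~f & ~i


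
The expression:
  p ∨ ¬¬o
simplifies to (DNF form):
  o ∨ p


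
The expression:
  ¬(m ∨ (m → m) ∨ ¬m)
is never true.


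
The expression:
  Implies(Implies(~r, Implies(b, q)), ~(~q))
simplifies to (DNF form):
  q | (b & ~r)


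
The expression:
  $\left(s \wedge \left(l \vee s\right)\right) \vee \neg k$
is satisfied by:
  {s: True, k: False}
  {k: False, s: False}
  {k: True, s: True}


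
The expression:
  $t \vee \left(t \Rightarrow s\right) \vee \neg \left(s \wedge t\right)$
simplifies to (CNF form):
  $\text{True}$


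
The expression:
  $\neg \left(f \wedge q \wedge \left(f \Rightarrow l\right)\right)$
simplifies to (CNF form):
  $\neg f \vee \neg l \vee \neg q$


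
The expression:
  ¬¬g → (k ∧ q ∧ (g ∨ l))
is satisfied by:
  {q: True, k: True, g: False}
  {q: True, k: False, g: False}
  {k: True, q: False, g: False}
  {q: False, k: False, g: False}
  {q: True, g: True, k: True}


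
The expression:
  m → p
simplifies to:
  p ∨ ¬m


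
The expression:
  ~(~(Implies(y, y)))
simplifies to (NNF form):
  True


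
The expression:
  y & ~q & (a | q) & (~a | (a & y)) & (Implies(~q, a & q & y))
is never true.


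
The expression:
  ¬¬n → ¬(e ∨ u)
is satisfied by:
  {e: False, n: False, u: False}
  {u: True, e: False, n: False}
  {e: True, u: False, n: False}
  {u: True, e: True, n: False}
  {n: True, u: False, e: False}


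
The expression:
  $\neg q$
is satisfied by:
  {q: False}


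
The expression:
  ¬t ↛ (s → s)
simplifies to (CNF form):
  False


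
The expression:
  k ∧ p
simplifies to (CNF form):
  k ∧ p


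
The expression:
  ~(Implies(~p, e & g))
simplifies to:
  ~p & (~e | ~g)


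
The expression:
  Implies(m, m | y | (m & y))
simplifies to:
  True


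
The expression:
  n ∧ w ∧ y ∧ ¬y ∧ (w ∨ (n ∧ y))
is never true.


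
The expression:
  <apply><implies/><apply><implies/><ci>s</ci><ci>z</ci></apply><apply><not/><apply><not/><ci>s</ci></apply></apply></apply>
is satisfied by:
  {s: True}


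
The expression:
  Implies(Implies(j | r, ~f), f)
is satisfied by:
  {f: True}


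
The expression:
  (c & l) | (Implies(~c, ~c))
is always true.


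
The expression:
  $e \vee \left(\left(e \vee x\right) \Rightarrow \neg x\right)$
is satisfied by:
  {e: True, x: False}
  {x: False, e: False}
  {x: True, e: True}


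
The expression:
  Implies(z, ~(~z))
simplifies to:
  True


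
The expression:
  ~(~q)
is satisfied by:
  {q: True}


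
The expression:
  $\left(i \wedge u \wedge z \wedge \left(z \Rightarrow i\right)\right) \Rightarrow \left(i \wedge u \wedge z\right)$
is always true.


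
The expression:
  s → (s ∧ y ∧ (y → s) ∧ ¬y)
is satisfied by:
  {s: False}


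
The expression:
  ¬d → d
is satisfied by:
  {d: True}


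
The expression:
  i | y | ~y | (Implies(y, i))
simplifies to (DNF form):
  True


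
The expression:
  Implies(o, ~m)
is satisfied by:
  {m: False, o: False}
  {o: True, m: False}
  {m: True, o: False}


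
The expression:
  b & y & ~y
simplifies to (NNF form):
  False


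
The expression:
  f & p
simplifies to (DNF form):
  f & p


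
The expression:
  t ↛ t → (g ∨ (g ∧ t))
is always true.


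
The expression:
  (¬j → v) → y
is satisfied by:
  {y: True, v: False, j: False}
  {j: True, y: True, v: False}
  {y: True, v: True, j: False}
  {j: True, y: True, v: True}
  {j: False, v: False, y: False}


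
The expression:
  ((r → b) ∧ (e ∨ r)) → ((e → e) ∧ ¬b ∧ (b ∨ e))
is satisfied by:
  {r: False, b: False, e: False}
  {e: True, r: False, b: False}
  {r: True, e: False, b: False}
  {e: True, r: True, b: False}
  {b: True, e: False, r: False}


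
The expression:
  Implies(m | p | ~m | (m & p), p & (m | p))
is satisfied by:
  {p: True}


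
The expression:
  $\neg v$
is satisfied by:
  {v: False}


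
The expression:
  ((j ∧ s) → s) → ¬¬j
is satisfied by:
  {j: True}


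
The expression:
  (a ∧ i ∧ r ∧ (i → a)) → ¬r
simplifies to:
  ¬a ∨ ¬i ∨ ¬r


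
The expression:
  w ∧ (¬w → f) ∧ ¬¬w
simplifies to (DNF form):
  w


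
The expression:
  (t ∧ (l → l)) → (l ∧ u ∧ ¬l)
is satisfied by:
  {t: False}


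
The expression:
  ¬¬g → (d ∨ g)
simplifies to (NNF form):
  True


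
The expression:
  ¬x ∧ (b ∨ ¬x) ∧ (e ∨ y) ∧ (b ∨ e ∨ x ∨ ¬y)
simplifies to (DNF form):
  (e ∧ ¬x) ∨ (b ∧ e ∧ ¬x) ∨ (b ∧ y ∧ ¬x) ∨ (e ∧ y ∧ ¬x)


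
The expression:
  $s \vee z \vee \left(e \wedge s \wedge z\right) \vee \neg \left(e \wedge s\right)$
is always true.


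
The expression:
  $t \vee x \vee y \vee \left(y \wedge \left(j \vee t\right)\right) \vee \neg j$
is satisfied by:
  {y: True, t: True, x: True, j: False}
  {y: True, t: True, x: False, j: False}
  {y: True, x: True, t: False, j: False}
  {y: True, x: False, t: False, j: False}
  {t: True, x: True, y: False, j: False}
  {t: True, x: False, y: False, j: False}
  {x: True, y: False, t: False, j: False}
  {x: False, y: False, t: False, j: False}
  {j: True, y: True, t: True, x: True}
  {j: True, y: True, t: True, x: False}
  {j: True, y: True, x: True, t: False}
  {j: True, y: True, x: False, t: False}
  {j: True, t: True, x: True, y: False}
  {j: True, t: True, x: False, y: False}
  {j: True, x: True, t: False, y: False}


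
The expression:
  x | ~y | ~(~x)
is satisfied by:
  {x: True, y: False}
  {y: False, x: False}
  {y: True, x: True}


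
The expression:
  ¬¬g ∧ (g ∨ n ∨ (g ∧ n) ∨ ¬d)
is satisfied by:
  {g: True}


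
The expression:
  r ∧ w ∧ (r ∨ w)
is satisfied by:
  {r: True, w: True}


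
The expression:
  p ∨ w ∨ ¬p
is always true.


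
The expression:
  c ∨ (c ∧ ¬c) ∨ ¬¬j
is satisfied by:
  {c: True, j: True}
  {c: True, j: False}
  {j: True, c: False}


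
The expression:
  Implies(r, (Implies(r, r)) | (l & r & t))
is always true.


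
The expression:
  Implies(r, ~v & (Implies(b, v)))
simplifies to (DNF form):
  ~r | (~b & ~v)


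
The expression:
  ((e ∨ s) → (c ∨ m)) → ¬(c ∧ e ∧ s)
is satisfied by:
  {s: False, c: False, e: False}
  {e: True, s: False, c: False}
  {c: True, s: False, e: False}
  {e: True, c: True, s: False}
  {s: True, e: False, c: False}
  {e: True, s: True, c: False}
  {c: True, s: True, e: False}


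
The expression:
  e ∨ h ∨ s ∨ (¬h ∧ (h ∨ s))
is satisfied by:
  {s: True, e: True, h: True}
  {s: True, e: True, h: False}
  {s: True, h: True, e: False}
  {s: True, h: False, e: False}
  {e: True, h: True, s: False}
  {e: True, h: False, s: False}
  {h: True, e: False, s: False}


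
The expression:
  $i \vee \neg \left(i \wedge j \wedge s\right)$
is always true.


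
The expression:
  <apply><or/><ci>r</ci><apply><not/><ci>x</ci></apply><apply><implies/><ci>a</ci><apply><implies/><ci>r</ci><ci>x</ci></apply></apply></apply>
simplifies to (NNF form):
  <true/>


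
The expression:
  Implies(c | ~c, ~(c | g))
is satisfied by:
  {g: False, c: False}


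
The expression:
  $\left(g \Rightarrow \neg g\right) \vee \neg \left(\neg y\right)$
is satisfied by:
  {y: True, g: False}
  {g: False, y: False}
  {g: True, y: True}


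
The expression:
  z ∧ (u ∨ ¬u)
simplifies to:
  z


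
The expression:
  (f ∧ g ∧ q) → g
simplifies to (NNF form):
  True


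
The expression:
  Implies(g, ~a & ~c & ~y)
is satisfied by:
  {a: False, c: False, g: False, y: False}
  {y: True, a: False, c: False, g: False}
  {c: True, y: False, a: False, g: False}
  {y: True, c: True, a: False, g: False}
  {a: True, y: False, c: False, g: False}
  {y: True, a: True, c: False, g: False}
  {c: True, a: True, y: False, g: False}
  {y: True, c: True, a: True, g: False}
  {g: True, y: False, a: False, c: False}


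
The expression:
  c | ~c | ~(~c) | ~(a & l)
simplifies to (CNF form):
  True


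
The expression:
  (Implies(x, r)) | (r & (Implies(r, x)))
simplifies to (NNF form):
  r | ~x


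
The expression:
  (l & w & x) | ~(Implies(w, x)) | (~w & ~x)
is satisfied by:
  {w: True, l: True, x: False}
  {w: True, l: False, x: False}
  {l: True, w: False, x: False}
  {w: False, l: False, x: False}
  {x: True, w: True, l: True}


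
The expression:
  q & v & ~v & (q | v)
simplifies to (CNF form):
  False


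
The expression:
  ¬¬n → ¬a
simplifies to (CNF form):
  ¬a ∨ ¬n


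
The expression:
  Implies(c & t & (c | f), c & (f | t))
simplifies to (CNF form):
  True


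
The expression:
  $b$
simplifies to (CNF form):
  $b$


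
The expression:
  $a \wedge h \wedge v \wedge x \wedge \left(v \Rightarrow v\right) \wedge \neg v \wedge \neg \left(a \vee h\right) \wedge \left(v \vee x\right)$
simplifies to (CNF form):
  $\text{False}$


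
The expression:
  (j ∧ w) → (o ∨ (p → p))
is always true.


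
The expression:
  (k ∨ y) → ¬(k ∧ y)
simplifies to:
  ¬k ∨ ¬y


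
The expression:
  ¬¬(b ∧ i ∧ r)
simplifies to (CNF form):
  b ∧ i ∧ r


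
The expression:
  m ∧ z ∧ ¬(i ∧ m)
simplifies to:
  m ∧ z ∧ ¬i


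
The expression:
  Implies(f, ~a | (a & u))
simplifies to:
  u | ~a | ~f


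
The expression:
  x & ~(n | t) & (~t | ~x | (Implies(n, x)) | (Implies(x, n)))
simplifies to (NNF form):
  x & ~n & ~t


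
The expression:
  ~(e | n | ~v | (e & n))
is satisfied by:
  {v: True, e: False, n: False}


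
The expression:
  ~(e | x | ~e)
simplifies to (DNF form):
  False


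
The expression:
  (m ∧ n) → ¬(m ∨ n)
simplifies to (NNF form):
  ¬m ∨ ¬n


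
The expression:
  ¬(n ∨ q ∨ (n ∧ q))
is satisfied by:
  {n: False, q: False}


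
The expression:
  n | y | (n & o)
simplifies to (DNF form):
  n | y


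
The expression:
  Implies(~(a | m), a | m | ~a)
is always true.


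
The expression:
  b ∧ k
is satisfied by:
  {b: True, k: True}


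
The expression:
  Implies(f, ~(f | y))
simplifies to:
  ~f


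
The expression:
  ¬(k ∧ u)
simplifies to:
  ¬k ∨ ¬u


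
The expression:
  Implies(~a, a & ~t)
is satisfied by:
  {a: True}


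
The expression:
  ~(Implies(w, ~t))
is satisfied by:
  {t: True, w: True}


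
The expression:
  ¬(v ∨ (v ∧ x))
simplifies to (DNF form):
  ¬v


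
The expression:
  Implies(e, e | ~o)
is always true.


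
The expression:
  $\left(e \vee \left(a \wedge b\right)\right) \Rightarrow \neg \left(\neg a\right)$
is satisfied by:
  {a: True, e: False}
  {e: False, a: False}
  {e: True, a: True}


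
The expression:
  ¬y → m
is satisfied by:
  {y: True, m: True}
  {y: True, m: False}
  {m: True, y: False}


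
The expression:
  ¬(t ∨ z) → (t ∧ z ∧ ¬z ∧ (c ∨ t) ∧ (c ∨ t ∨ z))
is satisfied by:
  {t: True, z: True}
  {t: True, z: False}
  {z: True, t: False}


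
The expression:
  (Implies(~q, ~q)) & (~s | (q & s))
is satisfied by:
  {q: True, s: False}
  {s: False, q: False}
  {s: True, q: True}


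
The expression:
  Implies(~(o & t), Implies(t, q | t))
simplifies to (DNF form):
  True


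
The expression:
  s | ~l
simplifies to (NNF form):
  s | ~l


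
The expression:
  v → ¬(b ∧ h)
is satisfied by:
  {h: False, v: False, b: False}
  {b: True, h: False, v: False}
  {v: True, h: False, b: False}
  {b: True, v: True, h: False}
  {h: True, b: False, v: False}
  {b: True, h: True, v: False}
  {v: True, h: True, b: False}


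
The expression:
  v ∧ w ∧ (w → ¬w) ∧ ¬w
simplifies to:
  False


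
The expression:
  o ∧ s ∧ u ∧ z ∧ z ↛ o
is never true.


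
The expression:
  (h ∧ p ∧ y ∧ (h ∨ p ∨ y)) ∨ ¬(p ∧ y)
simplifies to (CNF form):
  h ∨ ¬p ∨ ¬y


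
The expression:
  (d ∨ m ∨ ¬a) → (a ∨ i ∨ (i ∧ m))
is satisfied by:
  {i: True, a: True}
  {i: True, a: False}
  {a: True, i: False}


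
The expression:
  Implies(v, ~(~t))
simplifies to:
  t | ~v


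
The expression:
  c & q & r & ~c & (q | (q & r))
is never true.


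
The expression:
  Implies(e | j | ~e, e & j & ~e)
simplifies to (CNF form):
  False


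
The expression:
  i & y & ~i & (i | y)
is never true.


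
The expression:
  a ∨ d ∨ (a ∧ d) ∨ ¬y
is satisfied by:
  {a: True, d: True, y: False}
  {a: True, y: False, d: False}
  {d: True, y: False, a: False}
  {d: False, y: False, a: False}
  {a: True, d: True, y: True}
  {a: True, y: True, d: False}
  {d: True, y: True, a: False}


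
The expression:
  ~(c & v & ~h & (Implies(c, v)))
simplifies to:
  h | ~c | ~v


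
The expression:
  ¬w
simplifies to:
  ¬w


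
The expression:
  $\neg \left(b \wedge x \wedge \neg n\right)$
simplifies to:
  $n \vee \neg b \vee \neg x$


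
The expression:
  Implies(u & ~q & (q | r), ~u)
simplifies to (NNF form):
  q | ~r | ~u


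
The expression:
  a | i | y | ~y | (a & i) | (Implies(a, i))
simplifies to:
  True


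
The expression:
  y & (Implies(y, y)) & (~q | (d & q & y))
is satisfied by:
  {y: True, d: True, q: False}
  {y: True, q: False, d: False}
  {y: True, d: True, q: True}


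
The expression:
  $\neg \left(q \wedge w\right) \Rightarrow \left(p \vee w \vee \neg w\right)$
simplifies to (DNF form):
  $\text{True}$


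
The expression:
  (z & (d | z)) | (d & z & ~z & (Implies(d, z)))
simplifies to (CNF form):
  z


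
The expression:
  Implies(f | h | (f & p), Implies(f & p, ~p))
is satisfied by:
  {p: False, f: False}
  {f: True, p: False}
  {p: True, f: False}


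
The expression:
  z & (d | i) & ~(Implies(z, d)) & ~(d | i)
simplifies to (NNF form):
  False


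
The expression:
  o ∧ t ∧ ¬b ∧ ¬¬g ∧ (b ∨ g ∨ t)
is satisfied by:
  {t: True, o: True, g: True, b: False}


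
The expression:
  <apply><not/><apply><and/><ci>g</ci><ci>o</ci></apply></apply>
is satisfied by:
  {g: False, o: False}
  {o: True, g: False}
  {g: True, o: False}


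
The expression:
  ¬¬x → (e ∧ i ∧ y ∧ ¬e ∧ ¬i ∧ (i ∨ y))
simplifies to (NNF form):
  ¬x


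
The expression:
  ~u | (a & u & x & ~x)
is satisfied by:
  {u: False}


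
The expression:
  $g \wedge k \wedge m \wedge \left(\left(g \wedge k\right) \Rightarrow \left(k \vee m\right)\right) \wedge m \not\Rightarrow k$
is never true.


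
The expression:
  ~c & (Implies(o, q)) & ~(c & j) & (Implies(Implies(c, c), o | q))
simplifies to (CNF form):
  q & ~c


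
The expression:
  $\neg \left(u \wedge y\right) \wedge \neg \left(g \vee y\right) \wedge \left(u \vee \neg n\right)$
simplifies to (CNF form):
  $\neg g \wedge \neg y \wedge \left(u \vee \neg n\right)$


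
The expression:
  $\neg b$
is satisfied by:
  {b: False}


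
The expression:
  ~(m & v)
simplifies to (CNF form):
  ~m | ~v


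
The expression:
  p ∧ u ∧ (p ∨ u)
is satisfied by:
  {p: True, u: True}


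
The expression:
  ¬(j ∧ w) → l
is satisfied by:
  {l: True, w: True, j: True}
  {l: True, w: True, j: False}
  {l: True, j: True, w: False}
  {l: True, j: False, w: False}
  {w: True, j: True, l: False}


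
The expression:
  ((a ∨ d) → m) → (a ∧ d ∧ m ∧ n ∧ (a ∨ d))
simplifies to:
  (a ∨ d) ∧ (a ∨ ¬m) ∧ (d ∨ ¬m) ∧ (n ∨ ¬m)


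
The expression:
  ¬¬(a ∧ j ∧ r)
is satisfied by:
  {r: True, j: True, a: True}


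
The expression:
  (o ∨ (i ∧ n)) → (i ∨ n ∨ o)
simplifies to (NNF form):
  True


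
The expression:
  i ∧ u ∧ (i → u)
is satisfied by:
  {i: True, u: True}


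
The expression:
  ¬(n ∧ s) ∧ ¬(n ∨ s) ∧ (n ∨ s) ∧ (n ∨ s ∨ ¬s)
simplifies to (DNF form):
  False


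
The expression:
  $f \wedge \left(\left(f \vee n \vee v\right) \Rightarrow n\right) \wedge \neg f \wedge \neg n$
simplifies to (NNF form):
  $\text{False}$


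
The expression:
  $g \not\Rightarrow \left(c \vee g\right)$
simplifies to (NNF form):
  $\text{False}$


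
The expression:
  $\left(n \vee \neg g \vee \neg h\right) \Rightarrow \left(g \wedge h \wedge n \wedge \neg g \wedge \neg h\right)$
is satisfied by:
  {h: True, g: True, n: False}


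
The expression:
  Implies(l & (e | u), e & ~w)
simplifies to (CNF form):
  (e | ~e | ~l) & (e | ~l | ~u) & (~e | ~l | ~w) & (~l | ~u | ~w)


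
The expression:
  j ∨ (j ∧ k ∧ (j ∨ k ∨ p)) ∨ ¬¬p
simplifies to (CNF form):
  j ∨ p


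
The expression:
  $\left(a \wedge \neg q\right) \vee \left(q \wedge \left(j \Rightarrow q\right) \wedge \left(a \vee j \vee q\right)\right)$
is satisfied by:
  {a: True, q: True}
  {a: True, q: False}
  {q: True, a: False}


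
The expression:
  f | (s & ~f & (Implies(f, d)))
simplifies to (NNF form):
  f | s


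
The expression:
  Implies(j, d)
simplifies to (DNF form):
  d | ~j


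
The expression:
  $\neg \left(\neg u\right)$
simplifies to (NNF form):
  $u$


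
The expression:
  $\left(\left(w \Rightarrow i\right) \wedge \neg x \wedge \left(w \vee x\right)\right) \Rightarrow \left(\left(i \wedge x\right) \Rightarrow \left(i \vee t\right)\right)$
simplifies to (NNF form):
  $\text{True}$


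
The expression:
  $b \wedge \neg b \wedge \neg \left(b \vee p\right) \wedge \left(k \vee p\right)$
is never true.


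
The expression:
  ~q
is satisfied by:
  {q: False}


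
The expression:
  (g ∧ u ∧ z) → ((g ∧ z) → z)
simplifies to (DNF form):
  True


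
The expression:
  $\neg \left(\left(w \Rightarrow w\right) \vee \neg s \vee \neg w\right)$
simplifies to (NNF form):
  $\text{False}$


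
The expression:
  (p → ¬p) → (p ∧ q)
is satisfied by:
  {p: True}


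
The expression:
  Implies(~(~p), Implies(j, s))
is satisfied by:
  {s: True, p: False, j: False}
  {p: False, j: False, s: False}
  {j: True, s: True, p: False}
  {j: True, p: False, s: False}
  {s: True, p: True, j: False}
  {p: True, s: False, j: False}
  {j: True, p: True, s: True}


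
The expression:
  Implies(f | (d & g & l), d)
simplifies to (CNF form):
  d | ~f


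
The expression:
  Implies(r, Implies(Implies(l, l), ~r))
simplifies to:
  ~r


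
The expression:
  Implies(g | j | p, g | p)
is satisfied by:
  {g: True, p: True, j: False}
  {g: True, p: False, j: False}
  {p: True, g: False, j: False}
  {g: False, p: False, j: False}
  {j: True, g: True, p: True}
  {j: True, g: True, p: False}
  {j: True, p: True, g: False}


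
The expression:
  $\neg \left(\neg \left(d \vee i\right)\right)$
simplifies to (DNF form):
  $d \vee i$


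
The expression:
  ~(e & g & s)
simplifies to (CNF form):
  ~e | ~g | ~s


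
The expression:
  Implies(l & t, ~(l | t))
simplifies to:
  ~l | ~t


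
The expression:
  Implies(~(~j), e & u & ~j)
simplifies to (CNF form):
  ~j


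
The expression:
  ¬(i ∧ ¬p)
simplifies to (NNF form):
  p ∨ ¬i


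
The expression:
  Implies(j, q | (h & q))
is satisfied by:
  {q: True, j: False}
  {j: False, q: False}
  {j: True, q: True}


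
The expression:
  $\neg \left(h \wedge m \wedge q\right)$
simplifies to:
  $\neg h \vee \neg m \vee \neg q$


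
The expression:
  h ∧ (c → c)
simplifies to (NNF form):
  h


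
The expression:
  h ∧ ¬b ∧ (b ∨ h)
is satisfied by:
  {h: True, b: False}


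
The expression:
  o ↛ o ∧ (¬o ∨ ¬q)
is never true.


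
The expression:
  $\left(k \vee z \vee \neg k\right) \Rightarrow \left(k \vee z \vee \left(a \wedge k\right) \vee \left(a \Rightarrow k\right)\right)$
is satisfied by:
  {k: True, z: True, a: False}
  {k: True, z: False, a: False}
  {z: True, k: False, a: False}
  {k: False, z: False, a: False}
  {a: True, k: True, z: True}
  {a: True, k: True, z: False}
  {a: True, z: True, k: False}


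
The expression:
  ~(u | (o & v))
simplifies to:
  ~u & (~o | ~v)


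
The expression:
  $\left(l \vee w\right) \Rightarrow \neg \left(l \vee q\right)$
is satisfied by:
  {l: False, w: False, q: False}
  {q: True, l: False, w: False}
  {w: True, l: False, q: False}


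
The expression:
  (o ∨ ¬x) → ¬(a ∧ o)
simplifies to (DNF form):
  ¬a ∨ ¬o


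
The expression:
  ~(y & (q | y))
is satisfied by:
  {y: False}


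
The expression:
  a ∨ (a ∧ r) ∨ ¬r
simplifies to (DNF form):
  a ∨ ¬r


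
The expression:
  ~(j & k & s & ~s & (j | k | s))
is always true.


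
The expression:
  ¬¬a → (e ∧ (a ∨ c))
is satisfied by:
  {e: True, a: False}
  {a: False, e: False}
  {a: True, e: True}


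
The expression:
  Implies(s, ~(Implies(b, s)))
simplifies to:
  ~s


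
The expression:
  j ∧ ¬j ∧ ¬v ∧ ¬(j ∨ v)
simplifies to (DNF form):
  False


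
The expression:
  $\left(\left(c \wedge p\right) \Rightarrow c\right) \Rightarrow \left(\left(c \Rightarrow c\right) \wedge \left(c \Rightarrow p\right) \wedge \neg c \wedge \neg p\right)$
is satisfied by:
  {p: False, c: False}


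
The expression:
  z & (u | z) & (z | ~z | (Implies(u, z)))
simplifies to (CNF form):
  z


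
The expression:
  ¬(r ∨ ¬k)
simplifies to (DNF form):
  k ∧ ¬r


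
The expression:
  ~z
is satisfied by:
  {z: False}


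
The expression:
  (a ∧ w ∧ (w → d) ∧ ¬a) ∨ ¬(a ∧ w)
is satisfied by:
  {w: False, a: False}
  {a: True, w: False}
  {w: True, a: False}


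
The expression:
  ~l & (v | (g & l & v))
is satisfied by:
  {v: True, l: False}


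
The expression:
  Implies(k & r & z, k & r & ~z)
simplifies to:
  ~k | ~r | ~z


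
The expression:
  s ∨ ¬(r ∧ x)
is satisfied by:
  {s: True, x: False, r: False}
  {s: False, x: False, r: False}
  {r: True, s: True, x: False}
  {r: True, s: False, x: False}
  {x: True, s: True, r: False}
  {x: True, s: False, r: False}
  {x: True, r: True, s: True}


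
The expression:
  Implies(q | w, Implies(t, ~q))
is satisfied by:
  {t: False, q: False}
  {q: True, t: False}
  {t: True, q: False}


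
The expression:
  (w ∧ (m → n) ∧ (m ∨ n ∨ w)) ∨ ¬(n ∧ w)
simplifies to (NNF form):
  True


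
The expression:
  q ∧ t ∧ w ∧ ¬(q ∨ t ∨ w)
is never true.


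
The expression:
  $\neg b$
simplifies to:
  $\neg b$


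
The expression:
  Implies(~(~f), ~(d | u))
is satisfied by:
  {d: False, f: False, u: False}
  {u: True, d: False, f: False}
  {d: True, u: False, f: False}
  {u: True, d: True, f: False}
  {f: True, u: False, d: False}


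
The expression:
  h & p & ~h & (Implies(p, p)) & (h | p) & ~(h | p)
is never true.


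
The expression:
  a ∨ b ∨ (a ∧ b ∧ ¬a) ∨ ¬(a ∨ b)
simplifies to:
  True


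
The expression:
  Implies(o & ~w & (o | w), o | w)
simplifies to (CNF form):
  True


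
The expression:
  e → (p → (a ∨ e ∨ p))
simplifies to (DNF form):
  True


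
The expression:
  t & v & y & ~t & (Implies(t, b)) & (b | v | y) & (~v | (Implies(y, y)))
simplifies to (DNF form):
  False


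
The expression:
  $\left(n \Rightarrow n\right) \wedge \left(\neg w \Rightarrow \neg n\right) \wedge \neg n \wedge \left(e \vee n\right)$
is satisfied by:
  {e: True, n: False}


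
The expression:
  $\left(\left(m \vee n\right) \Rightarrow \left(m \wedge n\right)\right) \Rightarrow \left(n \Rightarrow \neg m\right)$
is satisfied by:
  {m: False, n: False}
  {n: True, m: False}
  {m: True, n: False}


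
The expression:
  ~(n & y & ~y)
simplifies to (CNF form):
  True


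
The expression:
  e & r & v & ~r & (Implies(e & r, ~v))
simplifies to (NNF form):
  False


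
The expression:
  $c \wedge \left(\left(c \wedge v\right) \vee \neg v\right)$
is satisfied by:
  {c: True}


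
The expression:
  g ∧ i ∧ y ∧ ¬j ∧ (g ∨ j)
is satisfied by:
  {i: True, g: True, y: True, j: False}


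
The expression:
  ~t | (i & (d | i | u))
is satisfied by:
  {i: True, t: False}
  {t: False, i: False}
  {t: True, i: True}


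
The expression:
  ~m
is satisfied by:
  {m: False}


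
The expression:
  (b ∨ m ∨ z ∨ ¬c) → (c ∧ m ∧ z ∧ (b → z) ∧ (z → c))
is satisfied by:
  {c: True, m: True, z: True, b: False}
  {c: True, b: True, m: True, z: True}
  {c: True, z: False, m: False, b: False}


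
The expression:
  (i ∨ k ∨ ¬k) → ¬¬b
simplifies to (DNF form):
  b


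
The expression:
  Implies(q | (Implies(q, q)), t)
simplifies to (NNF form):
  t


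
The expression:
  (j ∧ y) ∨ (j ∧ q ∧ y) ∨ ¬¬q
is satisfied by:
  {q: True, j: True, y: True}
  {q: True, j: True, y: False}
  {q: True, y: True, j: False}
  {q: True, y: False, j: False}
  {j: True, y: True, q: False}


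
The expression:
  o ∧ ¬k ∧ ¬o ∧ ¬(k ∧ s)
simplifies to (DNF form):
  False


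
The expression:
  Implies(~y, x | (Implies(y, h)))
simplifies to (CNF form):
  True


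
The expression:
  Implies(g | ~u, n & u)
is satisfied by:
  {n: True, u: True, g: False}
  {u: True, g: False, n: False}
  {n: True, g: True, u: True}


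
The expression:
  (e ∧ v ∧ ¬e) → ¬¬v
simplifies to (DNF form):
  True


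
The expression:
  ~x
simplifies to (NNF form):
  ~x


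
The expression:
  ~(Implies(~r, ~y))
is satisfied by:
  {y: True, r: False}


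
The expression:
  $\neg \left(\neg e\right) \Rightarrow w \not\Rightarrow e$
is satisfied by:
  {e: False}


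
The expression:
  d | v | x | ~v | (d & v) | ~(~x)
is always true.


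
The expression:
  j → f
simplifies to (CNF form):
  f ∨ ¬j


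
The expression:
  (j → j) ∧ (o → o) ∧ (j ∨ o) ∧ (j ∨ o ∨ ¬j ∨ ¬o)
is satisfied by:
  {o: True, j: True}
  {o: True, j: False}
  {j: True, o: False}


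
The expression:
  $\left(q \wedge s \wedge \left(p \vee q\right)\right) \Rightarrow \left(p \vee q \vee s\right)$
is always true.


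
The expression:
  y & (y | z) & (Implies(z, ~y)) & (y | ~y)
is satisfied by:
  {y: True, z: False}


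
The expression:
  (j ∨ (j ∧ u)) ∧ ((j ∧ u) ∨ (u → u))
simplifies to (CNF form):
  j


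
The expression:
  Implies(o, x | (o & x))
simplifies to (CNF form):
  x | ~o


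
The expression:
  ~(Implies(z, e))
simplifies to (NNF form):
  z & ~e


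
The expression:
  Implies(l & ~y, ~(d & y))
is always true.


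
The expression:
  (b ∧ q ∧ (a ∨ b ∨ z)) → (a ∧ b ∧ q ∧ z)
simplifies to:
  (a ∧ z) ∨ ¬b ∨ ¬q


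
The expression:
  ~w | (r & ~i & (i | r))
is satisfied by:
  {r: True, i: False, w: False}
  {i: False, w: False, r: False}
  {r: True, i: True, w: False}
  {i: True, r: False, w: False}
  {w: True, r: True, i: False}


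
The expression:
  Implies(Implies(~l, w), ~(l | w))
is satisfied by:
  {w: False, l: False}


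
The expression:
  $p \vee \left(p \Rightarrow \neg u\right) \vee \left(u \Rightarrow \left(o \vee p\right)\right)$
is always true.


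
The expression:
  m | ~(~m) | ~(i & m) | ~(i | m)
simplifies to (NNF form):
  True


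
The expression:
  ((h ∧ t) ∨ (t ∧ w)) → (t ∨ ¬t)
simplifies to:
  True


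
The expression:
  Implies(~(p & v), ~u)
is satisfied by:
  {p: True, v: True, u: False}
  {p: True, v: False, u: False}
  {v: True, p: False, u: False}
  {p: False, v: False, u: False}
  {p: True, u: True, v: True}


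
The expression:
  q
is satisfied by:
  {q: True}


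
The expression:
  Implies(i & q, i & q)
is always true.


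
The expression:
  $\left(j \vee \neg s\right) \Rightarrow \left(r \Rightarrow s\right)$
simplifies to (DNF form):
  $s \vee \neg r$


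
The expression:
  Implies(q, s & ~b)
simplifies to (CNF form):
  (s | ~q) & (~b | ~q)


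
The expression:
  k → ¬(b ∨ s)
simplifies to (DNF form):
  (¬b ∧ ¬s) ∨ ¬k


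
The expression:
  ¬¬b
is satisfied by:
  {b: True}


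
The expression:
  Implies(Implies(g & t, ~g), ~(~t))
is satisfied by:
  {t: True}


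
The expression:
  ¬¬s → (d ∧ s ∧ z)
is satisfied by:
  {d: True, z: True, s: False}
  {d: True, z: False, s: False}
  {z: True, d: False, s: False}
  {d: False, z: False, s: False}
  {d: True, s: True, z: True}


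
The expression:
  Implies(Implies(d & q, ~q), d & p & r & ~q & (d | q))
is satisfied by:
  {q: True, p: True, d: True, r: True}
  {q: True, p: True, d: True, r: False}
  {q: True, d: True, r: True, p: False}
  {q: True, d: True, r: False, p: False}
  {p: True, d: True, r: True, q: False}


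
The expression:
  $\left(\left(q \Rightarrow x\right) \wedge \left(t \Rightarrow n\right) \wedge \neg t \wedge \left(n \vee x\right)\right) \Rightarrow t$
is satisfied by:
  {t: True, q: True, n: False, x: False}
  {t: True, n: False, q: False, x: False}
  {t: True, q: True, n: True, x: False}
  {t: True, n: True, q: False, x: False}
  {x: True, t: True, q: True, n: False}
  {x: True, t: True, n: False, q: False}
  {x: True, t: True, q: True, n: True}
  {x: True, t: True, n: True, q: False}
  {q: True, x: False, n: False, t: False}
  {x: False, n: False, q: False, t: False}
  {q: True, n: True, x: False, t: False}


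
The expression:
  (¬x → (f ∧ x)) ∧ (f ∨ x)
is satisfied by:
  {x: True}


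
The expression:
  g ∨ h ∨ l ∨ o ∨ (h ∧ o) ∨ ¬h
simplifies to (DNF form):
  True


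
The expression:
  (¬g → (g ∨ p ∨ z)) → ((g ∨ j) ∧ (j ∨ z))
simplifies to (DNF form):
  j ∨ (g ∧ z) ∨ (¬g ∧ ¬p ∧ ¬z)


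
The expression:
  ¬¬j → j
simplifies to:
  True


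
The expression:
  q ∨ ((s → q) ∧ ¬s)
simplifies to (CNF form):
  q ∨ ¬s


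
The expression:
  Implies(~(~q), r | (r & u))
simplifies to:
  r | ~q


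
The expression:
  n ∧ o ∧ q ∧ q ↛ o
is never true.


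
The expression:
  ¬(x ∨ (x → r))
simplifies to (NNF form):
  False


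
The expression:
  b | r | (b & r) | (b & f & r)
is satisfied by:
  {r: True, b: True}
  {r: True, b: False}
  {b: True, r: False}


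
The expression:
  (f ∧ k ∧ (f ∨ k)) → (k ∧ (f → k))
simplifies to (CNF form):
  True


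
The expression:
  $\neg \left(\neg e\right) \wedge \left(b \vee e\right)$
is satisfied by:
  {e: True}


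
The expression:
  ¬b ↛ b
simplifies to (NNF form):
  True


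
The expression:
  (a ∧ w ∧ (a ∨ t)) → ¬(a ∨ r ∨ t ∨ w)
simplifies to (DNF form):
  ¬a ∨ ¬w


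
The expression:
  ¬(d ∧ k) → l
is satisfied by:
  {k: True, l: True, d: True}
  {k: True, l: True, d: False}
  {l: True, d: True, k: False}
  {l: True, d: False, k: False}
  {k: True, d: True, l: False}


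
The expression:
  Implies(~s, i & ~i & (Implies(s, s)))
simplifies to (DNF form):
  s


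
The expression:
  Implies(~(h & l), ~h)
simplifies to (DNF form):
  l | ~h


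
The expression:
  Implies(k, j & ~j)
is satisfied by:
  {k: False}


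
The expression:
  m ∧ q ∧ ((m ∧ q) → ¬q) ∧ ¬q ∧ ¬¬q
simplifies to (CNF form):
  False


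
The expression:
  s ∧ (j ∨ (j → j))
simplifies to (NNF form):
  s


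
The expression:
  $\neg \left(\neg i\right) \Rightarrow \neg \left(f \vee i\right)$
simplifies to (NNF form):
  $\neg i$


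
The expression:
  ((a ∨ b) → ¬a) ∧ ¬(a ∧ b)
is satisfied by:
  {a: False}


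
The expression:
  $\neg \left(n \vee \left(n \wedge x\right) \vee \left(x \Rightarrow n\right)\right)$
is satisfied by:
  {x: True, n: False}


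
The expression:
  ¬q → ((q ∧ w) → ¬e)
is always true.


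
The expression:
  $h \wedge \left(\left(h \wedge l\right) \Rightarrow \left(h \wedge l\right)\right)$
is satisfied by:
  {h: True}


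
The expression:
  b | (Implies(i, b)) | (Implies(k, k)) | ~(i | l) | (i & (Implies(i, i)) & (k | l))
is always true.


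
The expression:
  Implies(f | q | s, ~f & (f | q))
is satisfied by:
  {q: True, s: False, f: False}
  {s: False, f: False, q: False}
  {q: True, s: True, f: False}


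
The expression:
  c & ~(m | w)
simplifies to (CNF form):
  c & ~m & ~w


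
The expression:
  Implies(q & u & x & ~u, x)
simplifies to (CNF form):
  True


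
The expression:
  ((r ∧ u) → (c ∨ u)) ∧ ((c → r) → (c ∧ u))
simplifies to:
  c ∧ (u ∨ ¬r)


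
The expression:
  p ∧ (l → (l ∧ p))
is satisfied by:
  {p: True}


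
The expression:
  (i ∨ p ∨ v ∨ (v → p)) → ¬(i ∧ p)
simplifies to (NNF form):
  ¬i ∨ ¬p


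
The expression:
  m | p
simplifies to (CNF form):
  m | p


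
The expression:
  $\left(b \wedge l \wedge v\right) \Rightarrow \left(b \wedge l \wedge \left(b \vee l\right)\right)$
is always true.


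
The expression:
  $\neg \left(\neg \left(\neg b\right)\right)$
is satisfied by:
  {b: False}


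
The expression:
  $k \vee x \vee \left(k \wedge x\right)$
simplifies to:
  $k \vee x$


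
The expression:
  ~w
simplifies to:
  ~w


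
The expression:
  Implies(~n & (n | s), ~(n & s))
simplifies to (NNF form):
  True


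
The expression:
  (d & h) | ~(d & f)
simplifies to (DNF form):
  h | ~d | ~f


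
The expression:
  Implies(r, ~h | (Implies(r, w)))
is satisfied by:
  {w: True, h: False, r: False}
  {h: False, r: False, w: False}
  {r: True, w: True, h: False}
  {r: True, h: False, w: False}
  {w: True, h: True, r: False}
  {h: True, w: False, r: False}
  {r: True, h: True, w: True}


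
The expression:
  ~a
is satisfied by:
  {a: False}


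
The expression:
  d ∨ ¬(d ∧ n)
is always true.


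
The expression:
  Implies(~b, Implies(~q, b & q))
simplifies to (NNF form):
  b | q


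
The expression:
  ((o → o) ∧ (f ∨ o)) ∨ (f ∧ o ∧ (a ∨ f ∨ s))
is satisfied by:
  {o: True, f: True}
  {o: True, f: False}
  {f: True, o: False}


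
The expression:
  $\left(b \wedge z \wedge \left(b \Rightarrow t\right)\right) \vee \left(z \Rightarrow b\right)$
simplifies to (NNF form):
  $b \vee \neg z$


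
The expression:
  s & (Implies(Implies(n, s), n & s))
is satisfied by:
  {s: True, n: True}


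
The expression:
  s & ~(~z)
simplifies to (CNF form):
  s & z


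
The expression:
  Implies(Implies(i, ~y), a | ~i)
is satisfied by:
  {a: True, y: True, i: False}
  {a: True, i: False, y: False}
  {y: True, i: False, a: False}
  {y: False, i: False, a: False}
  {a: True, y: True, i: True}
  {a: True, i: True, y: False}
  {y: True, i: True, a: False}


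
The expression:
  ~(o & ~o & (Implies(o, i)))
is always true.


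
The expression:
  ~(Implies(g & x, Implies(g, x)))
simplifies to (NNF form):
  False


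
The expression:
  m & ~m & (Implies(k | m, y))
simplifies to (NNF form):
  False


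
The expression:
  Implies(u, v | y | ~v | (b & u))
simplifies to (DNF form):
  True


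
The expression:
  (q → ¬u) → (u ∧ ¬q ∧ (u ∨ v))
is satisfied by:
  {u: True}


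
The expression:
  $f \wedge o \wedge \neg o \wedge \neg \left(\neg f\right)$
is never true.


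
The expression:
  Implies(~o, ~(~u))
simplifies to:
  o | u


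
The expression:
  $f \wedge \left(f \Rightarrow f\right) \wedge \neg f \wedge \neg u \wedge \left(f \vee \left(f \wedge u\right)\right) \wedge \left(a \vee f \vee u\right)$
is never true.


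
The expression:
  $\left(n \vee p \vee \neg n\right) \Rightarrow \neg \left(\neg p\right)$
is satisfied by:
  {p: True}


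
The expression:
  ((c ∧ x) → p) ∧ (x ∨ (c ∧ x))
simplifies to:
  x ∧ (p ∨ ¬c)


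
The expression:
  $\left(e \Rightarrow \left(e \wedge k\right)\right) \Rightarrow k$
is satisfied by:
  {k: True, e: True}
  {k: True, e: False}
  {e: True, k: False}


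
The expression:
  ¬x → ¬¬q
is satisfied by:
  {x: True, q: True}
  {x: True, q: False}
  {q: True, x: False}


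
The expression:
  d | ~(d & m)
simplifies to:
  True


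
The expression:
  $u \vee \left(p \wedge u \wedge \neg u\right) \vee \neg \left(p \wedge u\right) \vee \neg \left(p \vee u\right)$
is always true.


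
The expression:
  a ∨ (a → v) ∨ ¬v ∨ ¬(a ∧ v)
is always true.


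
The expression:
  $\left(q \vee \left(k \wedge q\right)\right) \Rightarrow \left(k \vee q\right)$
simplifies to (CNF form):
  $\text{True}$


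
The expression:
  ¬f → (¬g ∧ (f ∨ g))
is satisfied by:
  {f: True}


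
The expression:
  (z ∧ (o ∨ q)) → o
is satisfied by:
  {o: True, q: False, z: False}
  {q: False, z: False, o: False}
  {z: True, o: True, q: False}
  {z: True, q: False, o: False}
  {o: True, q: True, z: False}
  {q: True, o: False, z: False}
  {z: True, q: True, o: True}


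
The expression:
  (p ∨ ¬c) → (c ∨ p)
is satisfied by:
  {c: True, p: True}
  {c: True, p: False}
  {p: True, c: False}


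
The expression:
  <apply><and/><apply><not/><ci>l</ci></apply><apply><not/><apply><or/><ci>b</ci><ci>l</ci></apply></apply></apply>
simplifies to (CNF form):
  <apply><and/><apply><not/><ci>b</ci></apply><apply><not/><ci>l</ci></apply></apply>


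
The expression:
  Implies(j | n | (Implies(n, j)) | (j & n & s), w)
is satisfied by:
  {w: True}


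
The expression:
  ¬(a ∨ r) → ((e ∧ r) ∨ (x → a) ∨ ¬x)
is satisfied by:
  {r: True, a: True, x: False}
  {r: True, x: False, a: False}
  {a: True, x: False, r: False}
  {a: False, x: False, r: False}
  {r: True, a: True, x: True}
  {r: True, x: True, a: False}
  {a: True, x: True, r: False}


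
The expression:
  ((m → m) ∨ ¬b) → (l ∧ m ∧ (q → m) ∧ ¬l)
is never true.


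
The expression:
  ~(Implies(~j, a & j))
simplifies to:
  ~j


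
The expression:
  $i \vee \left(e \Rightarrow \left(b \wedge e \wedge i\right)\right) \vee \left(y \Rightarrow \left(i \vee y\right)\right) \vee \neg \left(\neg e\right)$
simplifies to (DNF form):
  $\text{True}$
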